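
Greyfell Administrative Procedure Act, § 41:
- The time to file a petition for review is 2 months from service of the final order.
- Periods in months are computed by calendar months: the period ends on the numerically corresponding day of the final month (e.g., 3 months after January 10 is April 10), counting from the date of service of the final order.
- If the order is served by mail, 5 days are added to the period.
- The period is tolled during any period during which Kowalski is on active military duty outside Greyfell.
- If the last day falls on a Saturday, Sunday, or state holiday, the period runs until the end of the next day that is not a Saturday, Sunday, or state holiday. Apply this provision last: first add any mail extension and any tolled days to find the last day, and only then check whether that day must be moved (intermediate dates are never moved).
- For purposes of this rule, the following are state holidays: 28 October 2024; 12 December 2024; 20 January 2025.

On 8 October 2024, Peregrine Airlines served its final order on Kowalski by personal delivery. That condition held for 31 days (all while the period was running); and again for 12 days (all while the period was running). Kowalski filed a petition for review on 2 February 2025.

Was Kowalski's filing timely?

2 months after 8 October 2024 is December 8, 2024.
Service was not by mail, so no mail extension applies.
Tolling adds 31 days: December 8, 2024 + 31 days = January 8, 2025.
Tolling adds 12 days: January 8, 2025 + 12 days = January 20, 2025.
January 20, 2025 is a listed holiday. The next qualifying day is January 21, 2025.
The deadline is January 21, 2025; the filing on February 2, 2025 is after that date.

No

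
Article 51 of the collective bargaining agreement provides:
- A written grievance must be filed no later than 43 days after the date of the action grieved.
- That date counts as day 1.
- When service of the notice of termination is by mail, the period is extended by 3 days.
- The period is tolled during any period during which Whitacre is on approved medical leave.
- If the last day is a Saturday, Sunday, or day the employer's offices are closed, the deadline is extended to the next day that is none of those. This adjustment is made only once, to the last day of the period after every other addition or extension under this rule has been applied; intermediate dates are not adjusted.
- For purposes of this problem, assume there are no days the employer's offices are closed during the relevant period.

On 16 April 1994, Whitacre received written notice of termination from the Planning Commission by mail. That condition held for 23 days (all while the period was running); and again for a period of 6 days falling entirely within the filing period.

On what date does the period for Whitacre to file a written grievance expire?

Counting 16 April 1994 as day 1, day 43 is May 28, 1994.
Service was by mail, adding 3 days: May 28, 1994 + 3 days = May 31, 1994.
Tolling adds 23 days: May 31, 1994 + 23 days = June 23, 1994.
Tolling adds 6 days: June 23, 1994 + 6 days = June 29, 1994.
June 29, 1994 is a Wednesday and not a day the employer's offices are closed, so no extension applies.

June 29, 1994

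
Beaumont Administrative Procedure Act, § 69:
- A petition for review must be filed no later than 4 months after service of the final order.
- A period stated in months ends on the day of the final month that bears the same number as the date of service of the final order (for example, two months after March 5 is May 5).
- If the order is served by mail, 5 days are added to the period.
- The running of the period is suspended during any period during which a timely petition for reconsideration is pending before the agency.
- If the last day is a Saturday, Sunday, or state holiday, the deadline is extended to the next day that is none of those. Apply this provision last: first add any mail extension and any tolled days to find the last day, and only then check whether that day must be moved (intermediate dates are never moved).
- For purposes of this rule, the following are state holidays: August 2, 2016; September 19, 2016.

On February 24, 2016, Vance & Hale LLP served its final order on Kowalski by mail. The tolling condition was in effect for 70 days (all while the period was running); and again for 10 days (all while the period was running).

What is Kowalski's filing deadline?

September 20, 2016

4 months after February 24, 2016 is June 24, 2016.
Service was by mail, adding 5 days: June 24, 2016 + 5 days = June 29, 2016.
Tolling adds 70 days: June 29, 2016 + 70 days = September 7, 2016.
Tolling adds 10 days: September 7, 2016 + 10 days = September 17, 2016.
September 17, 2016 is Saturday; September 18, 2016 is Sunday; September 19, 2016 is a listed holiday. The next qualifying day is September 20, 2016.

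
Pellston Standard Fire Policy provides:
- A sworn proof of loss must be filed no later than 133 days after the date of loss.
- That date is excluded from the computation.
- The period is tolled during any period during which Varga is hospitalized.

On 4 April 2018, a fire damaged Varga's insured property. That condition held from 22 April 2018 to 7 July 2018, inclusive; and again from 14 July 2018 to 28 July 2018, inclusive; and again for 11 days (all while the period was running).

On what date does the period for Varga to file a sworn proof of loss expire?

133 days after 4 April 2018 is August 15, 2018.
From April 22, 2018 through July 7, 2018 inclusive is 77 days; tolling adds 77 days: August 15, 2018 + 77 days = October 31, 2018.
From July 14, 2018 through July 28, 2018 inclusive is 15 days; tolling adds 15 days: October 31, 2018 + 15 days = November 15, 2018.
Tolling adds 11 days: November 15, 2018 + 11 days = November 26, 2018.

November 26, 2018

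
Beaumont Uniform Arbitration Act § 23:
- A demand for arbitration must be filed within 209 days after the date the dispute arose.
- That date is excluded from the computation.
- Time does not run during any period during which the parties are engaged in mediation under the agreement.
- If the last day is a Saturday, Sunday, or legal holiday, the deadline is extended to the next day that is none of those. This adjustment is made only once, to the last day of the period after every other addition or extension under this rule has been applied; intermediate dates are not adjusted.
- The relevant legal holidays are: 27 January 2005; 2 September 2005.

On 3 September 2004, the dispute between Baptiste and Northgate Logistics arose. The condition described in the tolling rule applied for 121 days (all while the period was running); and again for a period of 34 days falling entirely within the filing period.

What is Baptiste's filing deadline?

September 5, 2005

209 days after 3 September 2004 is March 31, 2005.
Tolling adds 121 days: March 31, 2005 + 121 days = July 30, 2005.
Tolling adds 34 days: July 30, 2005 + 34 days = September 2, 2005.
September 2, 2005 is a listed holiday; September 3, 2005 is Saturday; September 4, 2005 is Sunday. The next qualifying day is September 5, 2005.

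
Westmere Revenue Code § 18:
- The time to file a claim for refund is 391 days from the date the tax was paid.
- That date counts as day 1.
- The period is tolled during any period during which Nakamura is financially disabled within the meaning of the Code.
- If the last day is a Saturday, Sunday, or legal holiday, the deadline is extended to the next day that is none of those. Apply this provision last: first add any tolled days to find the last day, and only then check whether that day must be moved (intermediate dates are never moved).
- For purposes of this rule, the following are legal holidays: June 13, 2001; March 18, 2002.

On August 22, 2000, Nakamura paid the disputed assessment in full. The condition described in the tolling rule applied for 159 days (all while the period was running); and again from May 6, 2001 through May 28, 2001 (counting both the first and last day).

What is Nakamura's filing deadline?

March 19, 2002

Counting August 22, 2000 as day 1, day 391 is September 16, 2001.
Tolling adds 159 days: September 16, 2001 + 159 days = February 22, 2002.
From May 6, 2001 through May 28, 2001 inclusive is 23 days; tolling adds 23 days: February 22, 2002 + 23 days = March 17, 2002.
March 17, 2002 is Sunday; March 18, 2002 is a listed holiday. The next qualifying day is March 19, 2002.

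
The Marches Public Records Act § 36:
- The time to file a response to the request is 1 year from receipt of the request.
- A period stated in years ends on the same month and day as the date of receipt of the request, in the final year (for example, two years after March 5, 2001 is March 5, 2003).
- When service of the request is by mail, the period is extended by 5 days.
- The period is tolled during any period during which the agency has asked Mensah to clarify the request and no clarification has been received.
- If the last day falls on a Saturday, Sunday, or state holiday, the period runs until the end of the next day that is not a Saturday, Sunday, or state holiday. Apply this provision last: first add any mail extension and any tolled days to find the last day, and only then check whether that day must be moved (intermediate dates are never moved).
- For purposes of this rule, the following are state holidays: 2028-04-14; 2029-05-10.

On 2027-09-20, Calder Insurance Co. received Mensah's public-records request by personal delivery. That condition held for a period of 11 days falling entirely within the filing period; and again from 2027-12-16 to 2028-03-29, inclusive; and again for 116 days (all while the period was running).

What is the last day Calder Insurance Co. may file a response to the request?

May 11, 2029

1 year after 2027-09-20 is September 20, 2028.
Service was not by mail, so no mail extension applies.
Tolling adds 11 days: September 20, 2028 + 11 days = October 1, 2028.
From December 16, 2027 through March 29, 2028 inclusive is 105 days; tolling adds 105 days: October 1, 2028 + 105 days = January 14, 2029.
Tolling adds 116 days: January 14, 2029 + 116 days = May 10, 2029.
May 10, 2029 is a listed holiday. The next qualifying day is May 11, 2029.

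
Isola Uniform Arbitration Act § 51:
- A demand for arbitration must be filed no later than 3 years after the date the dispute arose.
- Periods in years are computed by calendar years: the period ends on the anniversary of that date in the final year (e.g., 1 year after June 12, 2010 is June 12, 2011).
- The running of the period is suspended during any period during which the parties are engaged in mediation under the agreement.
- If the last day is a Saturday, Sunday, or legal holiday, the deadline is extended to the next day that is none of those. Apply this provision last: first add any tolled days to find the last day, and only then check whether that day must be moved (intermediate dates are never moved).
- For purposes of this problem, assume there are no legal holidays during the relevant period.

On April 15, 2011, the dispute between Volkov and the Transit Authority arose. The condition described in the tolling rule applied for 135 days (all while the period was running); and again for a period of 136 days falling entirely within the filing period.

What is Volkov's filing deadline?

January 12, 2015

3 years after April 15, 2011 is April 15, 2014.
Tolling adds 135 days: April 15, 2014 + 135 days = August 28, 2014.
Tolling adds 136 days: August 28, 2014 + 136 days = January 11, 2015.
January 11, 2015 is Sunday. The next qualifying day is January 12, 2015.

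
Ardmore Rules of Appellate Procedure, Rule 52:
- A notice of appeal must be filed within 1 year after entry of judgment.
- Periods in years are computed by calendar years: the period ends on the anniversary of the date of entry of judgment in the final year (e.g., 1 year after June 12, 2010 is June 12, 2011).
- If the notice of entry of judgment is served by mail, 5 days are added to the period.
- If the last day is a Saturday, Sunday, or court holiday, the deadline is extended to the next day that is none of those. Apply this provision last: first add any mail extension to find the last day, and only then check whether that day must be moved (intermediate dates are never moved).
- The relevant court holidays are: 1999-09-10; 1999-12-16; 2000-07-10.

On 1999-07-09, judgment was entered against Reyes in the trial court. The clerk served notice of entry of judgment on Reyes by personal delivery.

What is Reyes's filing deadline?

July 11, 2000

1 year after 1999-07-09 is July 9, 2000.
Service was not by mail, so no mail extension applies.
July 9, 2000 is Sunday; July 10, 2000 is a listed holiday. The next qualifying day is July 11, 2000.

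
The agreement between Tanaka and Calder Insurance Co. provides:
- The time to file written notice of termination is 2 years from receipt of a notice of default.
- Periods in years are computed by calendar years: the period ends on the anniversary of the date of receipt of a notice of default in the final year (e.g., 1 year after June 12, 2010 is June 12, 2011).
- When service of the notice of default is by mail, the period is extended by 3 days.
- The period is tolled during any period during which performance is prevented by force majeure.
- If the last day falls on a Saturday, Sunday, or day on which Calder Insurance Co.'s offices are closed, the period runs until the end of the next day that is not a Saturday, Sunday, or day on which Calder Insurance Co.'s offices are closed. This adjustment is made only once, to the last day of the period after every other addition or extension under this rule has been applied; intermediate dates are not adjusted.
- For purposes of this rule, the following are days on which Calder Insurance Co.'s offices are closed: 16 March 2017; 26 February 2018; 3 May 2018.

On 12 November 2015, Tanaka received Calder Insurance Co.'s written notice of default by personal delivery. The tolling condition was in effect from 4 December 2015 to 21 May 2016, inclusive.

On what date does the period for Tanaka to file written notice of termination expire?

2 years after 12 November 2015 is November 12, 2017.
Service was not by mail, so no mail extension applies.
From December 4, 2015 through May 21, 2016 inclusive is 170 days; tolling adds 170 days: November 12, 2017 + 170 days = May 1, 2018.
May 1, 2018 is a Tuesday and not a day on which Calder Insurance Co.'s offices are closed, so no extension applies.

May 1, 2018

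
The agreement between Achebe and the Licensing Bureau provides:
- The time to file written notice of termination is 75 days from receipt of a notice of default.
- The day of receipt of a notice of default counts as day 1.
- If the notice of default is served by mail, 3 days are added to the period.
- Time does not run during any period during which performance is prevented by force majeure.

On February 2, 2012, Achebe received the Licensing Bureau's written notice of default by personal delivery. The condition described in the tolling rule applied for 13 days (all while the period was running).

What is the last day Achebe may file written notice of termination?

April 29, 2012

Counting February 2, 2012 as day 1, day 75 is April 16, 2012.
Service was not by mail, so no mail extension applies.
Tolling adds 13 days: April 16, 2012 + 13 days = April 29, 2012.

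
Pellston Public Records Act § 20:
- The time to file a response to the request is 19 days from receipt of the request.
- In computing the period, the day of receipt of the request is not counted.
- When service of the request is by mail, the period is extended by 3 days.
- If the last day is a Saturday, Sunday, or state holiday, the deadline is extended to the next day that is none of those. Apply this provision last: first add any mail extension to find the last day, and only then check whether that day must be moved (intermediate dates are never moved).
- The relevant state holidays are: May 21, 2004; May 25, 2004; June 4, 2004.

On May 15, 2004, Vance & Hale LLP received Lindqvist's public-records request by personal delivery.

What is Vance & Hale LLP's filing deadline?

19 days after May 15, 2004 is June 3, 2004.
Service was not by mail, so no mail extension applies.
June 3, 2004 is a Thursday and not a state holiday, so no extension applies.

June 3, 2004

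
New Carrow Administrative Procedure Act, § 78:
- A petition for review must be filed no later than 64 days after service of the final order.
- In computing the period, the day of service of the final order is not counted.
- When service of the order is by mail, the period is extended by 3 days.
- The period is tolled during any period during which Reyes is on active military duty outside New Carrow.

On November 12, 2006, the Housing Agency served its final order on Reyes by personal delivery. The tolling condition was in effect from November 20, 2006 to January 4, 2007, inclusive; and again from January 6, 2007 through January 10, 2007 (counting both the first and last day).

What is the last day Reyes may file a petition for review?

March 7, 2007

64 days after November 12, 2006 is January 15, 2007.
Service was not by mail, so no mail extension applies.
From November 20, 2006 through January 4, 2007 inclusive is 46 days; tolling adds 46 days: January 15, 2007 + 46 days = March 2, 2007.
From January 6, 2007 through January 10, 2007 inclusive is 5 days; tolling adds 5 days: March 2, 2007 + 5 days = March 7, 2007.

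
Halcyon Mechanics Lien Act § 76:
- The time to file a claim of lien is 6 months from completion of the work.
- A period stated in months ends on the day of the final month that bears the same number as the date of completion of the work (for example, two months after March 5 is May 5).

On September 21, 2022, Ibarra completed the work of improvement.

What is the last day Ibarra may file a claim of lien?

6 months after September 21, 2022 is March 21, 2023.

March 21, 2023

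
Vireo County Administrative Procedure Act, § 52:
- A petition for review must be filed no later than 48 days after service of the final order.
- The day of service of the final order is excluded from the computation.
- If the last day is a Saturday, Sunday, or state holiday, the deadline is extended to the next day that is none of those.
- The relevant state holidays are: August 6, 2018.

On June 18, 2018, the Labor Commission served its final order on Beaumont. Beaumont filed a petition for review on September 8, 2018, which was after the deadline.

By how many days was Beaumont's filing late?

48 days after June 18, 2018 is August 5, 2018.
August 5, 2018 is Sunday; August 6, 2018 is a listed holiday. The next qualifying day is August 7, 2018.
The deadline is August 7, 2018; from August 7, 2018 to September 8, 2018 is 32 days.

32 days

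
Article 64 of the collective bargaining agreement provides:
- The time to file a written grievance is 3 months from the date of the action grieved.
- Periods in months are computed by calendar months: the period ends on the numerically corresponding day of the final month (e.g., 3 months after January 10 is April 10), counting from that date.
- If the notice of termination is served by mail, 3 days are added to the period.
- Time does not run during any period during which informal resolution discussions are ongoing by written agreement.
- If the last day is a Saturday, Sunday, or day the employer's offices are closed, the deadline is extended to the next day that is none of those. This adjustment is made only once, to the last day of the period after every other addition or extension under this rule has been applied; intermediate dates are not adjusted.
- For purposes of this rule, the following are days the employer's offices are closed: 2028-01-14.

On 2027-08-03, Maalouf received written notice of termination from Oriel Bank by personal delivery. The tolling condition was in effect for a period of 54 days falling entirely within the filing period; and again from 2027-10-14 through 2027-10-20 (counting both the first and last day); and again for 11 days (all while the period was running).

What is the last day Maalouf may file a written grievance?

January 17, 2028

3 months after 2027-08-03 is November 3, 2027.
Service was not by mail, so no mail extension applies.
Tolling adds 54 days: November 3, 2027 + 54 days = December 27, 2027.
From October 14, 2027 through October 20, 2027 inclusive is 7 days; tolling adds 7 days: December 27, 2027 + 7 days = January 3, 2028.
Tolling adds 11 days: January 3, 2028 + 11 days = January 14, 2028.
January 14, 2028 is a listed holiday; January 15, 2028 is Saturday; January 16, 2028 is Sunday. The next qualifying day is January 17, 2028.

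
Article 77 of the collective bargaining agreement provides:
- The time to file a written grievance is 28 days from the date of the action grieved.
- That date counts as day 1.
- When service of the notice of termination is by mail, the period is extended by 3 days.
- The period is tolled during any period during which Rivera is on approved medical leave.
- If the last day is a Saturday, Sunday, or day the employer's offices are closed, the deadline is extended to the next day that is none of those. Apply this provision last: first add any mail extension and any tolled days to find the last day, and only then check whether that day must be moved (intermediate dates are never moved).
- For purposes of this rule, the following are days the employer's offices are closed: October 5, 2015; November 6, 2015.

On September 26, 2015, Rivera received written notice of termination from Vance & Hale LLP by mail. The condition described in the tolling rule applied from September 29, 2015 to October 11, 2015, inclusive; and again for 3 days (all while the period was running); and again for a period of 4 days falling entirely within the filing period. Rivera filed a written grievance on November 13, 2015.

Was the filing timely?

Counting September 26, 2015 as day 1, day 28 is October 23, 2015.
Service was by mail, adding 3 days: October 23, 2015 + 3 days = October 26, 2015.
From September 29, 2015 through October 11, 2015 inclusive is 13 days; tolling adds 13 days: October 26, 2015 + 13 days = November 8, 2015.
Tolling adds 3 days: November 8, 2015 + 3 days = November 11, 2015.
Tolling adds 4 days: November 11, 2015 + 4 days = November 15, 2015.
November 15, 2015 is Sunday. The next qualifying day is November 16, 2015.
The deadline is November 16, 2015; the filing on November 13, 2015 is on or before that date.

Yes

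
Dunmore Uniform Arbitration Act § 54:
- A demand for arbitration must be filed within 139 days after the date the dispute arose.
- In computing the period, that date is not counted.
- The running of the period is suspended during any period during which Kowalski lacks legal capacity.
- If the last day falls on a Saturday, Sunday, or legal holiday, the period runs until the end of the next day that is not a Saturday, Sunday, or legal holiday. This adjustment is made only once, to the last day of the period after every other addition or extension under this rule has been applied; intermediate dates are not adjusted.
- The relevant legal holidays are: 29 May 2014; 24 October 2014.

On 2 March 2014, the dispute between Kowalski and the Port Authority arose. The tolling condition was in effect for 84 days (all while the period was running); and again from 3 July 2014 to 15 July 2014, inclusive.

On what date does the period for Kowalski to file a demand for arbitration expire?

October 27, 2014

139 days after 2 March 2014 is July 19, 2014.
Tolling adds 84 days: July 19, 2014 + 84 days = October 11, 2014.
From July 3, 2014 through July 15, 2014 inclusive is 13 days; tolling adds 13 days: October 11, 2014 + 13 days = October 24, 2014.
October 24, 2014 is a listed holiday; October 25, 2014 is Saturday; October 26, 2014 is Sunday. The next qualifying day is October 27, 2014.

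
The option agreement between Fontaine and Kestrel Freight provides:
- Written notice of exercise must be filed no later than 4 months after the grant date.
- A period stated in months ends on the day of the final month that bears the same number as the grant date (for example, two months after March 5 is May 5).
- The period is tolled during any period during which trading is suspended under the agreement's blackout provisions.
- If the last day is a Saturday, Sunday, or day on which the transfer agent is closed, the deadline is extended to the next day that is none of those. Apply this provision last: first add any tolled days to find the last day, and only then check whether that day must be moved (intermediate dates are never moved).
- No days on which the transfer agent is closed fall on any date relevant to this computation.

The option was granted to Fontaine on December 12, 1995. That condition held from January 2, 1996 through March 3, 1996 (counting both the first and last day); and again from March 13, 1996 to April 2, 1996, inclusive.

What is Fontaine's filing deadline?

July 4, 1996

4 months after December 12, 1995 is April 12, 1996.
From January 2, 1996 through March 3, 1996 inclusive is 62 days; tolling adds 62 days: April 12, 1996 + 62 days = June 13, 1996.
From March 13, 1996 through April 2, 1996 inclusive is 21 days; tolling adds 21 days: June 13, 1996 + 21 days = July 4, 1996.
July 4, 1996 is a Thursday and not a day on which the transfer agent is closed, so no extension applies.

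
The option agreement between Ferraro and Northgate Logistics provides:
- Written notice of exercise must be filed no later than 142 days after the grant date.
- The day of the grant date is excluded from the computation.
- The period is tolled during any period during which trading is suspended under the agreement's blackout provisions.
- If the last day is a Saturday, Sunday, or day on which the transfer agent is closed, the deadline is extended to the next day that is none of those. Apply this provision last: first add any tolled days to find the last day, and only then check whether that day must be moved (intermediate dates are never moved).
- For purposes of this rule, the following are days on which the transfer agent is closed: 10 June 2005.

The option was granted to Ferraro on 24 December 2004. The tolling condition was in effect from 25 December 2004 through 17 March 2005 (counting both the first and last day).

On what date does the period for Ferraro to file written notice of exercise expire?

142 days after 24 December 2004 is May 15, 2005.
From December 25, 2004 through March 17, 2005 inclusive is 83 days; tolling adds 83 days: May 15, 2005 + 83 days = August 6, 2005.
August 6, 2005 is Saturday; August 7, 2005 is Sunday. The next qualifying day is August 8, 2005.

August 8, 2005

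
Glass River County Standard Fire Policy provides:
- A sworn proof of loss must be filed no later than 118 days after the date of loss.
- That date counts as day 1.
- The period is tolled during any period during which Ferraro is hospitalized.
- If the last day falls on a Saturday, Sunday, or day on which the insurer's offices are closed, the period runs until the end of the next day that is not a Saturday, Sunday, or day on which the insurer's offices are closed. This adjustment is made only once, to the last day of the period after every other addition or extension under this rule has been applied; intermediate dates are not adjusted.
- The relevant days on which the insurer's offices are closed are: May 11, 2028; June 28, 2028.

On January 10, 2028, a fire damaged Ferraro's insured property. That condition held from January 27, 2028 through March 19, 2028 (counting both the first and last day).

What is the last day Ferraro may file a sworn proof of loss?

June 29, 2028

Counting January 10, 2028 as day 1, day 118 is May 6, 2028.
From January 27, 2028 through March 19, 2028 inclusive is 53 days; tolling adds 53 days: May 6, 2028 + 53 days = June 28, 2028.
June 28, 2028 is a listed holiday. The next qualifying day is June 29, 2028.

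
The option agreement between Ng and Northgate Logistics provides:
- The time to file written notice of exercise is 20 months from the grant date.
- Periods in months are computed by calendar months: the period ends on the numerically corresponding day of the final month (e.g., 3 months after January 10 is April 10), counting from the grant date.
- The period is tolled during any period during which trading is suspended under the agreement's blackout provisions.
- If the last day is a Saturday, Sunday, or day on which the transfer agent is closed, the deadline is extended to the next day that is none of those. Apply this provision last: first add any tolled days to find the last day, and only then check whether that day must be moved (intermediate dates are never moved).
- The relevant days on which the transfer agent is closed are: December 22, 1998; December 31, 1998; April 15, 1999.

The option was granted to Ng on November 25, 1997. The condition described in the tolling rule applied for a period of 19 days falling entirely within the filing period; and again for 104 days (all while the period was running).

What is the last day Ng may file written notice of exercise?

20 months after November 25, 1997 is July 25, 1999.
Tolling adds 19 days: July 25, 1999 + 19 days = August 13, 1999.
Tolling adds 104 days: August 13, 1999 + 104 days = November 25, 1999.
November 25, 1999 is a Thursday and not a day on which the transfer agent is closed, so no extension applies.

November 25, 1999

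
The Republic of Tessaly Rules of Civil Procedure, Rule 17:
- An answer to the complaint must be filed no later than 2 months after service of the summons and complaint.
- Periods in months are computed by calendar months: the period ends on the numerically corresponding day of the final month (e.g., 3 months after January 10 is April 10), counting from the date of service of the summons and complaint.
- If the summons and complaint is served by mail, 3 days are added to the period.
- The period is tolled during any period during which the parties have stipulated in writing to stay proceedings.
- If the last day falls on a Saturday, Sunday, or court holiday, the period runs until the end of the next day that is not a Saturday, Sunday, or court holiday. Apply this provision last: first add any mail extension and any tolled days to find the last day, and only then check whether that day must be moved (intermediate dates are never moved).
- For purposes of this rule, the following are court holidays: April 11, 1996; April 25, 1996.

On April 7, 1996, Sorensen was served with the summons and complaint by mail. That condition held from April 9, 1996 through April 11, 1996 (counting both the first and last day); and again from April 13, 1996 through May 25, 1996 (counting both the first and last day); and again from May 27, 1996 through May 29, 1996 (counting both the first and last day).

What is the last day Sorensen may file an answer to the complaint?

July 29, 1996

2 months after April 7, 1996 is June 7, 1996.
Service was by mail, adding 3 days: June 7, 1996 + 3 days = June 10, 1996.
From April 9, 1996 through April 11, 1996 inclusive is 3 days; tolling adds 3 days: June 10, 1996 + 3 days = June 13, 1996.
From April 13, 1996 through May 25, 1996 inclusive is 43 days; tolling adds 43 days: June 13, 1996 + 43 days = July 26, 1996.
From May 27, 1996 through May 29, 1996 inclusive is 3 days; tolling adds 3 days: July 26, 1996 + 3 days = July 29, 1996.
July 29, 1996 is a Monday and not a court holiday, so no extension applies.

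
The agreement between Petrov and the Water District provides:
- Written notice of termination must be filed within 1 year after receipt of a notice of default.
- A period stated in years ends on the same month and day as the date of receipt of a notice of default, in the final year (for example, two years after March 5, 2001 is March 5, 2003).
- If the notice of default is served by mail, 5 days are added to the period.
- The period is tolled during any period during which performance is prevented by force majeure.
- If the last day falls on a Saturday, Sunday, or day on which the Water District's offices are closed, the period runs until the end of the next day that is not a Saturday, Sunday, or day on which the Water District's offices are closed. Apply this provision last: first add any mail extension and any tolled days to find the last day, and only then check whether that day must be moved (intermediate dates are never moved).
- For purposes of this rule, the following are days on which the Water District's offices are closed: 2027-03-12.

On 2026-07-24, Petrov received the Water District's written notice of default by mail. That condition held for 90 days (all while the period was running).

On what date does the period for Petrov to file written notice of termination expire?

1 year after 2026-07-24 is July 24, 2027.
Service was by mail, adding 5 days: July 24, 2027 + 5 days = July 29, 2027.
Tolling adds 90 days: July 29, 2027 + 90 days = October 27, 2027.
October 27, 2027 is a Wednesday and not a day on which the Water District's offices are closed, so no extension applies.

October 27, 2027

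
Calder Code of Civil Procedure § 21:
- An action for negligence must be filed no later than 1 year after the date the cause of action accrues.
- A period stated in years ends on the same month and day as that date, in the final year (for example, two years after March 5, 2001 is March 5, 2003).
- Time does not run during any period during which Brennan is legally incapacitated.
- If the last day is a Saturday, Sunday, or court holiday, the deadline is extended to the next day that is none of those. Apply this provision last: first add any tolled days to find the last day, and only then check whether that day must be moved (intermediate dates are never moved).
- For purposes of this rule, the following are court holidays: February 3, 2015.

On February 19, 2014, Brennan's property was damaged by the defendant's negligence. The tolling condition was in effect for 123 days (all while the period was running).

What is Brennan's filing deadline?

1 year after February 19, 2014 is February 19, 2015.
Tolling adds 123 days: February 19, 2015 + 123 days = June 22, 2015.
June 22, 2015 is a Monday and not a court holiday, so no extension applies.

June 22, 2015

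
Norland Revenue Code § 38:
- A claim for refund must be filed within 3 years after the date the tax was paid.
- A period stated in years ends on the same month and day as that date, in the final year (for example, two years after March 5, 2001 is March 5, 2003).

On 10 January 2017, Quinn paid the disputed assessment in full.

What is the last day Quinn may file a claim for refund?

January 10, 2020

3 years after 10 January 2017 is January 10, 2020.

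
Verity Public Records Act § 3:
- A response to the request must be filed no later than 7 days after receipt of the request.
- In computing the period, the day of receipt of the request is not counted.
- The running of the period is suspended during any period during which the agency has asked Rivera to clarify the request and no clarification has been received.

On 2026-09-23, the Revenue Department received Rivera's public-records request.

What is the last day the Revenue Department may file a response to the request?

September 30, 2026

7 days after 2026-09-23 is September 30, 2026.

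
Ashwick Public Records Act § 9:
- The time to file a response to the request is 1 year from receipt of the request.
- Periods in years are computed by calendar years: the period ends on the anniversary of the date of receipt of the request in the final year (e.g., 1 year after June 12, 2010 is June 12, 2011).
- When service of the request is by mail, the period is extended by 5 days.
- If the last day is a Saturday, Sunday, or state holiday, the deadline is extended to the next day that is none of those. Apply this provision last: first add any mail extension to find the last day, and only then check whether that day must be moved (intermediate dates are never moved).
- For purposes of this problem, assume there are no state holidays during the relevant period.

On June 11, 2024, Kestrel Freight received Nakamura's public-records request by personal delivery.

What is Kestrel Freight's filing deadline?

June 11, 2025

1 year after June 11, 2024 is June 11, 2025.
Service was not by mail, so no mail extension applies.
June 11, 2025 is a Wednesday and not a state holiday, so no extension applies.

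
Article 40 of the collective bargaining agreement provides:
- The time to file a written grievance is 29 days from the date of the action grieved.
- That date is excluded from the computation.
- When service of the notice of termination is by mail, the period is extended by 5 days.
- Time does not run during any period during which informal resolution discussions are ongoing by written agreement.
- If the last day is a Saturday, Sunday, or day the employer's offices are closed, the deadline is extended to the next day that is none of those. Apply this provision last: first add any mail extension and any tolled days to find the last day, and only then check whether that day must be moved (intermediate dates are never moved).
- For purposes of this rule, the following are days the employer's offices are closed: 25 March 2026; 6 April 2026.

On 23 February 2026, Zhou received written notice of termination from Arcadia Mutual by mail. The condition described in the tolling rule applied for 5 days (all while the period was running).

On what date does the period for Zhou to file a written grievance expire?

April 3, 2026

29 days after 23 February 2026 is March 24, 2026.
Service was by mail, adding 5 days: March 24, 2026 + 5 days = March 29, 2026.
Tolling adds 5 days: March 29, 2026 + 5 days = April 3, 2026.
April 3, 2026 is a Friday and not a day the employer's offices are closed, so no extension applies.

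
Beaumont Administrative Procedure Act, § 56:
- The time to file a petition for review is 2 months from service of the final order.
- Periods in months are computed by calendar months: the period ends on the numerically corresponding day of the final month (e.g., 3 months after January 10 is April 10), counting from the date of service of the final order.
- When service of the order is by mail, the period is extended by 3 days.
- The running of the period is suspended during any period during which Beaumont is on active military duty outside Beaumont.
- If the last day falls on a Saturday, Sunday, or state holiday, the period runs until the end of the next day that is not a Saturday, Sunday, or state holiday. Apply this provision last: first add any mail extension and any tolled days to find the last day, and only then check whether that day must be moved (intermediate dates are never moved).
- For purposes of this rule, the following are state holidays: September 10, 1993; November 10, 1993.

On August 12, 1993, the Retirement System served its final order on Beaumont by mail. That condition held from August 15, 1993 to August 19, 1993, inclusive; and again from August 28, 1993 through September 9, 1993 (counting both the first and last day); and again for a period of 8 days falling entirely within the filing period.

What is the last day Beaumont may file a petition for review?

November 11, 1993

2 months after August 12, 1993 is October 12, 1993.
Service was by mail, adding 3 days: October 12, 1993 + 3 days = October 15, 1993.
From August 15, 1993 through August 19, 1993 inclusive is 5 days; tolling adds 5 days: October 15, 1993 + 5 days = October 20, 1993.
From August 28, 1993 through September 9, 1993 inclusive is 13 days; tolling adds 13 days: October 20, 1993 + 13 days = November 2, 1993.
Tolling adds 8 days: November 2, 1993 + 8 days = November 10, 1993.
November 10, 1993 is a listed holiday. The next qualifying day is November 11, 1993.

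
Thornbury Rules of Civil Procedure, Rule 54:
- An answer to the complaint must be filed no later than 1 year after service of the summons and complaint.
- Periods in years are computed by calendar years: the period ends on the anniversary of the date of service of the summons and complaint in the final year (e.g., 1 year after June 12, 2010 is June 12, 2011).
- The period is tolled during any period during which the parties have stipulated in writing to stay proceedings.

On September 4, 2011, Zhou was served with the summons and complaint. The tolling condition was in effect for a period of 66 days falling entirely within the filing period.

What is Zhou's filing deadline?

1 year after September 4, 2011 is September 4, 2012.
Tolling adds 66 days: September 4, 2012 + 66 days = November 9, 2012.

November 9, 2012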